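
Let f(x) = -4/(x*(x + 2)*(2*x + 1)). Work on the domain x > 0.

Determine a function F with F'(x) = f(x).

An antiderivative is F(x) = -2*log(x) + 8*log(x + 1/2)/3 - 2*log(x + 2)/3.

Factor the denominator (x*(x + 2)*(2*x + 1)) and decompose: f = 16/(3*(2*x + 1)) - 2/(3*(x + 2)) - 2/x; each piece integrates to a log, atan, or power term.
Check: d/dx[-2*log(x) + 8*log(x + 1/2)/3 - 2*log(x + 2)/3] = -4/(2*x**3 + 5*x**2 + 2*x), which equals f(x).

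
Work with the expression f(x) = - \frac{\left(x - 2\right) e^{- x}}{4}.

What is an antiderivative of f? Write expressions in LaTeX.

Recognize the product-rule pattern: f = u'v + uv' with u = \frac{x}{4} - \frac{1}{4}, v = e^{- x}, so integration by parts undoes it.
Check: d/dx[\frac{x e^{- x}}{4} - \frac{e^{- x}}{4}] = \frac{\left(2 - x\right) e^{- x}}{4}, which equals f(x).

An antiderivative is F(x) = \frac{x e^{- x}}{4} - \frac{e^{- x}}{4}.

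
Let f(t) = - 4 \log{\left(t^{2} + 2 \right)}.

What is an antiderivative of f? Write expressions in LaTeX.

An antiderivative is F(t) = - 4 t \log{\left(t^{2} + 2 \right)} + 8 t - 8 \sqrt{2} \operatorname{atan}{\left(\frac{\sqrt{2} t}{2} \right)}.

An antiderivative F(t) passes only if d/dt[F] lands on f(t) exactly.
Check: d/dt[- 4 t \log{\left(t^{2} + 2 \right)} + 8 t - 8 \sqrt{2} \operatorname{atan}{\left(\frac{\sqrt{2} t}{2} \right)}] = - 4 \log{\left(t^{2} + 2 \right)} = f(t).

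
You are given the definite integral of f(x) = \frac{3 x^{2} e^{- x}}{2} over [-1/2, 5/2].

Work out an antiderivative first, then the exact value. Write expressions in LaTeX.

Recognize the product-rule pattern: f = u'v + uv' with u = - \frac{3 x^{2}}{2} - 3 x - 3, v = e^{- x}, so integration by parts undoes it.
F(x) = - \frac{3 \left(x^{2} + 2 x + 2\right) e^{- x}}{2} is an antiderivative of f.
Check: d/dx[- \frac{3 \left(x^{2} + 2 x + 2\right) e^{- x}}{2}] = \frac{3 x^{2} e^{- x}}{2} = f(x).
F(5/2) = - \frac{159}{8 e^{\frac{5}{2}}}; F(-1/2) = - \frac{15 e^{\frac{1}{2}}}{8}.
Integral = F(5/2) - F(-1/2) = - \frac{159}{8 e^{\frac{5}{2}}} + \frac{15 e^{\frac{1}{2}}}{8}.

Antiderivative: F(x) = - \frac{3 \left(x^{2} + 2 x + 2\right) e^{- x}}{2}; value = - \frac{159}{8 e^{\frac{5}{2}}} + \frac{15 e^{\frac{1}{2}}}{8}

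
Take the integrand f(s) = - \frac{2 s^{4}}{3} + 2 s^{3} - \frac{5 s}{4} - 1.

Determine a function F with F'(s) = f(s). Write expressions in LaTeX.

The integrand splits into summands that can be handled one at a time.
Check: d/ds[- \frac{s \left(16 s^{4} - 60 s^{3} + 75 s + 120\right)}{120}] = - \frac{2 s^{4}}{3} + 2 s^{3} - \frac{5 s}{4} - 1 = f(s).

An antiderivative is F(s) = - \frac{s \left(16 s^{4} - 60 s^{3} + 75 s + 120\right)}{120}.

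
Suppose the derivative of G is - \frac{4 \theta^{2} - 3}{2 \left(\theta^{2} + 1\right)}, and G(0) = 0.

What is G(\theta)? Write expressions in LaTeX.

G(\theta) = \frac{- 4 \theta + 7 \operatorname{atan}{\left(\theta \right)}}{2}

Check a candidate G(\theta) by differentiating: d/d\theta[G] must match the given G'(\theta).
A general antiderivative is - 2 \theta + \frac{7 \operatorname{atan}{\left(\theta \right)}}{2} + C.
The condition gives C = 0 - (0) = 0.
So G(\theta) = \frac{- 4 \theta + 7 \operatorname{atan}{\left(\theta \right)}}{2}.
Check: d/d\theta[\frac{- 4 \theta + 7 \operatorname{atan}{\left(\theta \right)}}{2}] = \frac{3 - 4 \theta^{2}}{2 \theta^{2} + 2}, which equals G'(\theta).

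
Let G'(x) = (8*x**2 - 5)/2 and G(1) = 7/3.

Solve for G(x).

G(x) = 4*x**3/3 - 5*x/2 + 7/2

Since d/dx undoes antidifferentiation here, G(x) must give back the stated G'(x).
A general antiderivative is 4*x**3/3 - 5*x/2 + 5/2 + C.
The condition gives C = 7/3 - (4/3) = 1.
So G(x) = 4*x**3/3 - 5*x/2 + 7/2.
Check: d/dx[4*x**3/3 - 5*x/2 + 7/2] = 4*x**2 - 5/2, which equals G'(x).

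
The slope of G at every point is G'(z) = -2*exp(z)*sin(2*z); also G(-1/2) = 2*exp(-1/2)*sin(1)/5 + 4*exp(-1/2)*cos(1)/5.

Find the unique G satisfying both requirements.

G(z) = -2*exp(z)*sin(2*z)/5 + 4*exp(z)*cos(2*z)/5

For G(z) to be correct, d/dz[G] must agree with the stated G'(z) identically.
A general antiderivative is -2*exp(z)*sin(2*z)/5 + 4*exp(z)*cos(2*z)/5 + C.
The condition gives C = 2*exp(-1/2)*sin(1)/5 + 4*exp(-1/2)*cos(1)/5 - (2*exp(-1/2)*sin(1)/5 + 4*exp(-1/2)*cos(1)/5) = 0.
So G(z) = -2*exp(z)*sin(2*z)/5 + 4*exp(z)*cos(2*z)/5.
Check: d/dz[-2*exp(z)*sin(2*z)/5 + 4*exp(z)*cos(2*z)/5] = -2*exp(z)*sin(2*z) = G'(z).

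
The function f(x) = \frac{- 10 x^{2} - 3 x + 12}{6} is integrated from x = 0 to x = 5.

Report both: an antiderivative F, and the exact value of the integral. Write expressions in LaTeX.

Antiderivative: F(x) = - \frac{x \left(20 x^{2} + 9 x - 72\right)}{36}; value = - \frac{2365}{36}

Since d/dx undoes antidifferentiation here, F'(x) = f(x) is required of F(x).
F(x) = - \frac{x \left(20 x^{2} + 9 x - 72\right)}{36} is an antiderivative of f.
Check: d/dx[- \frac{x \left(20 x^{2} + 9 x - 72\right)}{36}] = - \frac{5 x^{2}}{3} - \frac{x}{2} + 2, which equals f(x).
F(5) = - \frac{2365}{36}; F(0) = 0.
Integral = F(5) - F(0) = - \frac{2365}{36}.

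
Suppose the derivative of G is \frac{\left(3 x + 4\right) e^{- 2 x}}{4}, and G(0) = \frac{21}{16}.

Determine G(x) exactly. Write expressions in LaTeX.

G(x) = \frac{\left(- 6 x - 11\right) e^{- 2 x}}{16} + 2

G'(x) has the shape u'v + uv' for u = - \frac{3 x}{8} - \frac{11}{16} and v = e^{- 2 x} — it is the derivative of the product u*v.
A general antiderivative is \frac{\left(- 6 x - 11\right) e^{- 2 x}}{16} + C.
The condition gives C = \frac{21}{16} - (- \frac{11}{16}) = 2.
So G(x) = \frac{\left(- 6 x - 11\right) e^{- 2 x}}{16} + 2.
Check: d/dx[\frac{\left(- 6 x - 11\right) e^{- 2 x}}{16} + 2] = \frac{\left(3 x + 4\right) e^{- 2 x}}{4} = G'(x).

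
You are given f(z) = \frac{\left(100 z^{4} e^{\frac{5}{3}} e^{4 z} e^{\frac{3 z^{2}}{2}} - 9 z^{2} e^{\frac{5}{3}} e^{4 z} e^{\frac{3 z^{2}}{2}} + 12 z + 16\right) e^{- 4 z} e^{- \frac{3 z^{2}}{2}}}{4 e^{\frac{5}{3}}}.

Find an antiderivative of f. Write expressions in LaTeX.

An antiderivative is F(z) = 5 z^{5} - \frac{3 z^{3}}{4} - \frac{e^{- 4 z} e^{- \frac{3 z^{2}}{2}}}{e^{\frac{5}{3}}}.

Recover f(z) by differentiating a candidate F(z); any mismatch rules it out.
Check: d/dz[5 z^{5} - \frac{3 z^{3}}{4} - \frac{e^{- 4 z} e^{- \frac{3 z^{2}}{2}}}{e^{\frac{5}{3}}}] = \frac{\left(100 z^{4} e^{\frac{5}{3}} e^{4 z} e^{\frac{3 z^{2}}{2}} - 9 z^{2} e^{\frac{5}{3}} e^{4 z} e^{\frac{3 z^{2}}{2}} + 12 z + 16\right) e^{- 4 z} e^{- \frac{3 z^{2}}{2}}}{4 e^{\frac{5}{3}}} = f(z).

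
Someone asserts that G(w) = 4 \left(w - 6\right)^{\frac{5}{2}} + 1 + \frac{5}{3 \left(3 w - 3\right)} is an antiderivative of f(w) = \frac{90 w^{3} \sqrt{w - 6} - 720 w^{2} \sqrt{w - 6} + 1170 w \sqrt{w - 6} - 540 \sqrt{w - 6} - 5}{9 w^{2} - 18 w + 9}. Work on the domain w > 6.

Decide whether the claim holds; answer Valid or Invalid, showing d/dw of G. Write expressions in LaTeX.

Valid - differentiating G returns exactly f.

d/dw[G] = \frac{90 w^{3} \sqrt{w - 6} - 720 w^{2} \sqrt{w - 6} + 1170 w \sqrt{w - 6} - 540 \sqrt{w - 6} - 5}{9 w^{2} - 18 w + 9}
This equals f(w) exactly, so the claim holds.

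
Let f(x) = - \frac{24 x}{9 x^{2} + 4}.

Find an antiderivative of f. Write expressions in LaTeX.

An antiderivative is F(x) = - \frac{4 \log{\left(\frac{3 x^{2}}{2} + \frac{2}{3} \right)}}{3}.

f matches the chain-rule pattern g'(h)*h' with inner function h(x) = \frac{3 x^{2}}{2} + \frac{2}{3}; substituting u = h(x) collapses the integral.
Check: d/dx[- \frac{4 \log{\left(\frac{3 x^{2}}{2} + \frac{2}{3} \right)}}{3}] = - \frac{24 x}{9 x^{2} + 4} = f(x).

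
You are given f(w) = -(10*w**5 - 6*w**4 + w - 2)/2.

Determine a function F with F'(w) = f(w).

Whatever form F(w) takes, F'(w) = f(w) is non-negotiable.
Check: d/dw[w*(-50*w**5 + 36*w**4 - 15*w + 60)/60] = -5*w**5 + 3*w**4 - w/2 + 1, which equals f(w).

An antiderivative is F(w) = w*(-50*w**5 + 36*w**4 - 15*w + 60)/60.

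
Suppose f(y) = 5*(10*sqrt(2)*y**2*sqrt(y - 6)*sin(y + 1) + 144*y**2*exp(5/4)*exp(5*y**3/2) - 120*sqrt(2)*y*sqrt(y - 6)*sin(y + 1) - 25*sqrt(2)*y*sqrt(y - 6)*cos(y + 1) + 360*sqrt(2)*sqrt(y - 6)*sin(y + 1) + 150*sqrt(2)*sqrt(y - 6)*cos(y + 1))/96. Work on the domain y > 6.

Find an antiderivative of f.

A first test for any F(y): its y-derivative must equal f(y) identically.
Check: d/dy[-(25*sqrt(2)*y**2*sqrt(y - 6)*cos(y + 1) - 300*sqrt(2)*y*sqrt(y - 6)*cos(y + 1) + 900*sqrt(2)*sqrt(y - 6)*cos(y + 1) - 48*exp(5/4)*exp(5*y**3/2))/48] = (50*sqrt(2)*y**3*sin(y + 1) + 720*y**2*sqrt(y - 6)*exp(5/4)*exp(5*y**3/2) - 900*sqrt(2)*y**2*sin(y + 1) - 125*sqrt(2)*y**2*cos(y + 1) + 5400*sqrt(2)*y*sin(y + 1) + 1500*sqrt(2)*y*cos(y + 1) - 10800*sqrt(2)*sin(y + 1) - 4500*sqrt(2)*cos(y + 1))/(96*sqrt(y - 6)), which equals f(y).

An antiderivative is F(y) = -(25*sqrt(2)*y**2*sqrt(y - 6)*cos(y + 1) - 300*sqrt(2)*y*sqrt(y - 6)*cos(y + 1) + 900*sqrt(2)*sqrt(y - 6)*cos(y + 1) - 48*exp(5/4)*exp(5*y**3/2))/48.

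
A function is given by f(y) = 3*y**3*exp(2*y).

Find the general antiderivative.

Recognize the product-rule pattern: f = u'v + uv' with u = 3*y**3/2 - 9*y**2/4 + 9*y/4 - 9/8, v = exp(2*y), so integration by parts undoes it.
Check: d/dy[3*y**3*exp(2*y)/2 - 9*y**2*exp(2*y)/4 + 9*y*exp(2*y)/4 - 9*exp(2*y)/8] = 3*y**3*exp(2*y) = f(y).

F(y) = 3*y**3*exp(2*y)/2 - 9*y**2*exp(2*y)/4 + 9*y*exp(2*y)/4 - 9*exp(2*y)/8 + C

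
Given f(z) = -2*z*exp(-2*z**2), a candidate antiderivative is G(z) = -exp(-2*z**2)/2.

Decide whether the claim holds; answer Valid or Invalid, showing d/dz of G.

Invalid: d/dz[G] - f = 4*z*exp(-2*z**2), which is not 0.

d/dz[G] = 2*z*exp(-2*z**2)
d/dz[G] - f(z) = 4*z*exp(-2*z**2) != 0.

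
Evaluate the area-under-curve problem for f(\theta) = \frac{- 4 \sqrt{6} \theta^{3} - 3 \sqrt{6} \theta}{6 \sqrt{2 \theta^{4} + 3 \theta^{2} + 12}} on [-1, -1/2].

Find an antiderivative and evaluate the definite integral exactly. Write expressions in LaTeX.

f matches the chain-rule pattern g'(h)*h' with inner function h(\theta) = \frac{\theta^{4}}{3} + \frac{\theta^{2}}{2} + 2; substituting u = h(\theta) collapses the integral.
F(\theta) = - \sqrt{\frac{\theta^{4}}{3} + \frac{\theta^{2}}{2} + 2} is an antiderivative of f.
Check: d/d\theta[- \sqrt{\frac{\theta^{4}}{3} + \frac{\theta^{2}}{2} + 2}] = \frac{- 4 \sqrt{6} \theta^{3} - 3 \sqrt{6} \theta}{6 \sqrt{2 \theta^{4} + 3 \theta^{2} + 12}} = f(\theta).
F(-1/2) = - \frac{\sqrt{309}}{12}; F(-1) = - \frac{\sqrt{102}}{6}.
Integral = F(-1/2) - F(-1) = - \frac{\sqrt{309}}{12} + \frac{\sqrt{102}}{6}.

Antiderivative: F(\theta) = - \sqrt{\frac{\theta^{4}}{3} + \frac{\theta^{2}}{2} + 2}; value = - \frac{\sqrt{309}}{12} + \frac{\sqrt{102}}{6}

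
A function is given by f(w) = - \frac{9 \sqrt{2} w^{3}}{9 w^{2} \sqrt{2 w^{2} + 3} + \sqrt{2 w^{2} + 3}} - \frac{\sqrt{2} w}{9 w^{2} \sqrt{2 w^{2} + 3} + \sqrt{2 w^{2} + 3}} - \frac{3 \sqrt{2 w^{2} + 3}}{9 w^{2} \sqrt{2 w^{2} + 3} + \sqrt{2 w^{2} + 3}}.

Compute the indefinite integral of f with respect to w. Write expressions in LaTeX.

Integrate term by term and add the pieces.
Check: d/dw[\frac{- \sqrt{2} \sqrt{2 w^{2} + 3} - 2 \operatorname{atan}{\left(3 w \right)}}{2}] = \frac{- 9 \sqrt{2} w^{3} - \sqrt{2} w - 3 \sqrt{2 w^{2} + 3}}{9 w^{2} \sqrt{2 w^{2} + 3} + \sqrt{2 w^{2} + 3}}, which equals f(w).

F(w) = \frac{- \sqrt{2} \sqrt{2 w^{2} + 3} - 2 \operatorname{atan}{\left(3 w \right)}}{2} + C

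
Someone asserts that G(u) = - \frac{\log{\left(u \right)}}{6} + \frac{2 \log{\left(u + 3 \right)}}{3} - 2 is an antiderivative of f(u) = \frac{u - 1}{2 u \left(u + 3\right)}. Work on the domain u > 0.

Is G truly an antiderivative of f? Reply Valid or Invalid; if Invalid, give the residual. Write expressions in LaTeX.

d/du[G] = \frac{u - 1}{2 u^{2} + 6 u}
This equals f(u) exactly, so the claim holds.

Valid: G'(u) = f(u).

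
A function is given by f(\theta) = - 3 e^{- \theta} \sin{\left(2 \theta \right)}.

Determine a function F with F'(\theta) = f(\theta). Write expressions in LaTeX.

An antiderivative is F(\theta) = \frac{3 \left(\sin{\left(2 \theta \right)} + 2 \cos{\left(2 \theta \right)}\right) e^{- \theta}}{5}.

Any candidate F(\theta) must reproduce f(\theta) exactly when differentiated.
Check: d/d\theta[\frac{3 \left(\sin{\left(2 \theta \right)} + 2 \cos{\left(2 \theta \right)}\right) e^{- \theta}}{5}] = - 3 e^{- \theta} \sin{\left(2 \theta \right)} = f(\theta).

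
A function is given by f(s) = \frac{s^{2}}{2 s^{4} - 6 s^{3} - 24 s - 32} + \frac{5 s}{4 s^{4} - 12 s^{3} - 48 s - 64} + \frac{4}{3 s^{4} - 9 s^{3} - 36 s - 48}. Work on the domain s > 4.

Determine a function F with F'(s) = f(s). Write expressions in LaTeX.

Factor the denominator (12 \left(s - 4\right) \left(s + 1\right) \left(s^{2} + 4\right)) and decompose: f = - \frac{36 s + 29}{300 \left(s^{2} + 4\right)} - \frac{7}{300 \left(s + 1\right)} + \frac{43}{300 \left(s - 4\right)}; each piece integrates to a log, atan, or power term.
Check: d/ds[\frac{43 \log{\left(s - 4 \right)}}{300} - \frac{7 \log{\left(s + 1 \right)}}{300} - \frac{3 \log{\left(s^{2} + 4 \right)}}{50} - \frac{29 \operatorname{atan}{\left(\frac{s}{2} \right)}}{600}] = \frac{6 s^{2} + 15 s + 16}{12 s^{4} - 36 s^{3} - 144 s - 192}, which equals f(s).

An antiderivative is F(s) = \frac{43 \log{\left(s - 4 \right)}}{300} - \frac{7 \log{\left(s + 1 \right)}}{300} - \frac{3 \log{\left(s^{2} + 4 \right)}}{50} - \frac{29 \operatorname{atan}{\left(\frac{s}{2} \right)}}{600}.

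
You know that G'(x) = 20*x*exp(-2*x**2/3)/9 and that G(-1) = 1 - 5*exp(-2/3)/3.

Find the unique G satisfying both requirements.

G(x) = (3*exp(2*x**2/3) - 5)*exp(-2*x**2/3)/3

G'(x) matches the chain-rule pattern g'(h)*h' with inner function h(x) = -2*x**2/3; substituting u = h(x) collapses the integral.
A general antiderivative is -5*exp(-2*x**2/3)/3 + C.
The condition gives C = 1 - 5*exp(-2/3)/3 - (-5*exp(-2/3)/3) = 1.
So G(x) = (3*exp(2*x**2/3) - 5)*exp(-2*x**2/3)/3.
Check: d/dx[(3*exp(2*x**2/3) - 5)*exp(-2*x**2/3)/3] = 20*x*exp(-2*x**2/3)/9 = G'(x).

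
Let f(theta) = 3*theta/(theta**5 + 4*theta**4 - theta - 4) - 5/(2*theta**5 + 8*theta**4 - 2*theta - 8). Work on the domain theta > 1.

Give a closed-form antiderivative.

Factor the denominator (2*(theta - 1)*(theta + 1)*(theta + 4)*(theta**2 + 1)) and decompose: f = -(29*theta - 14)/(68*(theta**2 + 1)) - 29/(510*(theta + 4)) + 11/(24*(theta + 1)) + 1/(40*(theta - 1)); each piece integrates to a log, atan, or power term.
Check: d/dtheta[log(theta - 1)/40 + 11*log(theta + 1)/24 - 29*log(theta + 4)/510 - 29*log(theta**2 + 1)/136 + 7*atan(theta)/34] = (6*theta - 5)/(2*theta**5 + 8*theta**4 - 2*theta - 8), which equals f(theta).

An antiderivative is F(theta) = log(theta - 1)/40 + 11*log(theta + 1)/24 - 29*log(theta + 4)/510 - 29*log(theta**2 + 1)/136 + 7*atan(theta)/34.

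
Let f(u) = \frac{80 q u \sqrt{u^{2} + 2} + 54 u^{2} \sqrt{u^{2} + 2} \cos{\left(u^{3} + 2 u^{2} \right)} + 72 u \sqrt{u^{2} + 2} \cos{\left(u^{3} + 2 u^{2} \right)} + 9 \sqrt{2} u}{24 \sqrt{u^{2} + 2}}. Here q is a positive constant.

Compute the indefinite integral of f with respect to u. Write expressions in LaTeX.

For F(u) to be correct the identity F'(u) - f(u) = 0 must hold.
Check: d/du[\frac{5 q u^{2}}{3} + \frac{3 \sqrt{\frac{u^{2}}{2} + 1}}{4} + \frac{3 \sin{\left(u^{3} + 2 u^{2} \right)}}{4}] = \frac{80 q u \sqrt{u^{2} + 2} + 54 u^{2} \sqrt{u^{2} + 2} \cos{\left(u^{3} + 2 u^{2} \right)} + 72 u \sqrt{u^{2} + 2} \cos{\left(u^{3} + 2 u^{2} \right)} + 9 \sqrt{2} u}{24 \sqrt{u^{2} + 2}} = f(u).

F(u) = \frac{5 q u^{2}}{3} + \frac{3 \sqrt{\frac{u^{2}}{2} + 1}}{4} + \frac{3 \sin{\left(u^{3} + 2 u^{2} \right)}}{4} + C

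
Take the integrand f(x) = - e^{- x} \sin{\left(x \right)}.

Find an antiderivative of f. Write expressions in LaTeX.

Differentiate the proposed F(x) back; it has to land on f(x) exactly.
Check: d/dx[\frac{\left(\sin{\left(x \right)} + \cos{\left(x \right)}\right) e^{- x}}{2}] = - e^{- x} \sin{\left(x \right)} = f(x).

An antiderivative is F(x) = \frac{\left(\sin{\left(x \right)} + \cos{\left(x \right)}\right) e^{- x}}{2}.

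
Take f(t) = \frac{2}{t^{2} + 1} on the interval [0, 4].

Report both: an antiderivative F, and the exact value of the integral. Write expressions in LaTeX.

Antiderivative: F(t) = 2 \operatorname{atan}{\left(t \right)}; value = 2 \operatorname{atan}{\left(4 \right)}

Recover f(t) by differentiating a candidate F(t); any mismatch rules it out.
F(t) = 2 \operatorname{atan}{\left(t \right)} is an antiderivative of f.
Check: d/dt[2 \operatorname{atan}{\left(t \right)}] = \frac{2}{t^{2} + 1} = f(t).
F(4) = 2 \operatorname{atan}{\left(4 \right)}; F(0) = 0.
Integral = F(4) - F(0) = 2 \operatorname{atan}{\left(4 \right)}.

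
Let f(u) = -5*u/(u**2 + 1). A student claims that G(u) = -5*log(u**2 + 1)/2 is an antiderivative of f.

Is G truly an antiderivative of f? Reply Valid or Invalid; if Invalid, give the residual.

d/du[G] = -5*u/(u**2 + 1)
This equals f(u) exactly, so the claim holds.

Valid: G'(u) = f(u).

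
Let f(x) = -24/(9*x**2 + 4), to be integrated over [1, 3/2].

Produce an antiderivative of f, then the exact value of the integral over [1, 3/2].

An antiderivative F(x) passes only if d/dx[F] lands on f(x) exactly.
F(x) = -4*atan(3*x/2) is an antiderivative of f.
Check: d/dx[-4*atan(3*x/2)] = -24/(9*x**2 + 4) = f(x).
F(3/2) = -4*atan(9/4); F(1) = -4*atan(3/2).
Integral = F(3/2) - F(1) = -4*atan(9/4) + 4*atan(3/2).

Antiderivative: F(x) = -4*atan(3*x/2); value = -4*atan(9/4) + 4*atan(3/2)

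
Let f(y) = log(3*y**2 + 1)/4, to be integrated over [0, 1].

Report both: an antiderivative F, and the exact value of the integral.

Antiderivative: F(y) = y*log(3*y**2 + 1)/4 - y/2 + sqrt(3)*atan(sqrt(3)*y)/6; value = -1/2 + sqrt(3)*pi/18 + log(4)/4

A first test for any F(y): its y-derivative must equal f(y) identically.
F(y) = y*log(3*y**2 + 1)/4 - y/2 + sqrt(3)*atan(sqrt(3)*y)/6 is an antiderivative of f.
Check: d/dy[y*log(3*y**2 + 1)/4 - y/2 + sqrt(3)*atan(sqrt(3)*y)/6] = log(3*y**2 + 1)/4 = f(y).
F(1) = -1/2 + sqrt(3)*pi/18 + log(4)/4; F(0) = 0.
Integral = F(1) - F(0) = -1/2 + sqrt(3)*pi/18 + log(4)/4.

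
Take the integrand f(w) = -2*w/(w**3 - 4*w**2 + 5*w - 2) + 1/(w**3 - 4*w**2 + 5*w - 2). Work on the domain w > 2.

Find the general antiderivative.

Factor the denominator ((w - 2)*(w - 1)**2) and decompose: f = 3/(w - 1) + (w - 1)**(-2) - 3/(w - 2); each piece integrates to a log, atan, or power term.
Check: d/dw[(-3*w*log(w - 2) + 3*w*log(w - 1) + 3*log(w - 2) - 3*log(w - 1) - 1)/(w - 1)] = (1 - 2*w)/(w**3 - 4*w**2 + 5*w - 2), which equals f(w).

F(w) = (-3*w*log(w - 2) + 3*w*log(w - 1) + 3*log(w - 2) - 3*log(w - 1) - 1)/(w - 1) + C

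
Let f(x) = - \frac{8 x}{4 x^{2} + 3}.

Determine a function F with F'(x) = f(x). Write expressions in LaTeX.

f matches the chain-rule pattern g'(h)*h' with inner function h(x) = 4 x^{2} + 3; substituting u = h(x) collapses the integral.
Check: d/dx[- \log{\left(4 x^{2} + 3 \right)}] = - \frac{8 x}{4 x^{2} + 3} = f(x).

An antiderivative is F(x) = - \log{\left(4 x^{2} + 3 \right)}.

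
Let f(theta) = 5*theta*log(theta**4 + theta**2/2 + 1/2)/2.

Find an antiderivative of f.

An antiderivative is F(theta) = 5*(4*theta**2*log(theta**4 + theta**2/2 + 1/2) - 8*theta**2 + log(theta**4 + theta**2/2 + 1/2) + 2*sqrt(7)*atan(4*sqrt(7)*theta**2/7 + sqrt(7)/7))/16.

Any candidate F(theta) must reproduce f(theta) exactly when differentiated.
Check: d/dtheta[5*(4*theta**2*log(theta**4 + theta**2/2 + 1/2) - 8*theta**2 + log(theta**4 + theta**2/2 + 1/2) + 2*sqrt(7)*atan(4*sqrt(7)*theta**2/7 + sqrt(7)/7))/16] = 5*theta*log(theta**4 + theta**2/2 + 1/2)/2 = f(theta).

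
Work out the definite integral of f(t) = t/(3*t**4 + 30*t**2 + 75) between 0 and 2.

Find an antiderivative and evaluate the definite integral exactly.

f matches the chain-rule pattern g'(h)*h' with inner function h(t) = 6*t**2 + 30; substituting u = h(t) collapses the integral.
F(t) = -1/(6*t**2 + 30) is an antiderivative of f.
Check: d/dt[-1/(6*t**2 + 30)] = t/(3*t**4 + 30*t**2 + 75) = f(t).
F(2) = -1/54; F(0) = -1/30.
Integral = F(2) - F(0) = 2/135.

Antiderivative: F(t) = -1/(6*t**2 + 30); value = 2/135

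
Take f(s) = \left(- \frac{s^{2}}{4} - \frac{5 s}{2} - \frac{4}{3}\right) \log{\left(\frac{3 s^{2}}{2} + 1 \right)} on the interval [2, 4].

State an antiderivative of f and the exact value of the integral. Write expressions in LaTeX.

Antiderivative: F(s) = - \frac{9 s^{3} \log{\left(\frac{3 s^{2}}{2} + 1 \right)} - 6 s^{3} + 135 s^{2} \log{\left(\frac{3 s^{2}}{2} + 1 \right)} - 135 s^{2} + 144 s \log{\left(\frac{3 s^{2}}{2} + 1 \right)} - 276 s + 90 \log{\left(s^{2} + \frac{2}{3} \right)} + 92 \sqrt{6} \operatorname{atan}{\left(\frac{\sqrt{6} s}{2} \right)}}{108}; value = - \frac{92 \log{\left(25 \right)}}{3} - \frac{23 \sqrt{6} \operatorname{atan}{\left(2 \sqrt{6} \right)}}{27} - \frac{5 \log{\left(\frac{50}{3} \right)}}{6} + \frac{5 \log{\left(\frac{14}{3} \right)}}{6} + \frac{23 \sqrt{6} \operatorname{atan}{\left(\sqrt{6} \right)}}{27} + \frac{25 \log{\left(7 \right)}}{3} + \frac{209}{9}

A first test for any F(s): its s-derivative must equal f(s) identically.
F(s) = - \frac{9 s^{3} \log{\left(\frac{3 s^{2}}{2} + 1 \right)} - 6 s^{3} + 135 s^{2} \log{\left(\frac{3 s^{2}}{2} + 1 \right)} - 135 s^{2} + 144 s \log{\left(\frac{3 s^{2}}{2} + 1 \right)} - 276 s + 90 \log{\left(s^{2} + \frac{2}{3} \right)} + 92 \sqrt{6} \operatorname{atan}{\left(\frac{\sqrt{6} s}{2} \right)}}{108} is an antiderivative of f.
Check: d/ds[- \frac{9 s^{3} \log{\left(\frac{3 s^{2}}{2} + 1 \right)} - 6 s^{3} + 135 s^{2} \log{\left(\frac{3 s^{2}}{2} + 1 \right)} - 135 s^{2} + 144 s \log{\left(\frac{3 s^{2}}{2} + 1 \right)} - 276 s + 90 \log{\left(s^{2} + \frac{2}{3} \right)} + 92 \sqrt{6} \operatorname{atan}{\left(\frac{\sqrt{6} s}{2} \right)}}{108}] = - \frac{s^{2} \log{\left(\frac{3 s^{2}}{2} + 1 \right)}}{4} - \frac{5 s \log{\left(\frac{3 s^{2}}{2} + 1 \right)}}{2} - \frac{4 \log{\left(\frac{3 s^{2}}{2} + 1 \right)}}{3}, which equals f(s).
F(4) = - \frac{92 \log{\left(25 \right)}}{3} - \frac{23 \sqrt{6} \operatorname{atan}{\left(2 \sqrt{6} \right)}}{27} - \frac{5 \log{\left(\frac{50}{3} \right)}}{6} + \frac{304}{9}; F(2) = - \frac{25 \log{\left(7 \right)}}{3} - \frac{23 \sqrt{6} \operatorname{atan}{\left(\sqrt{6} \right)}}{27} - \frac{5 \log{\left(\frac{14}{3} \right)}}{6} + \frac{95}{9}.
Integral = F(4) - F(2) = - \frac{92 \log{\left(25 \right)}}{3} - \frac{23 \sqrt{6} \operatorname{atan}{\left(2 \sqrt{6} \right)}}{27} - \frac{5 \log{\left(\frac{50}{3} \right)}}{6} + \frac{5 \log{\left(\frac{14}{3} \right)}}{6} + \frac{23 \sqrt{6} \operatorname{atan}{\left(\sqrt{6} \right)}}{27} + \frac{25 \log{\left(7 \right)}}{3} + \frac{209}{9}.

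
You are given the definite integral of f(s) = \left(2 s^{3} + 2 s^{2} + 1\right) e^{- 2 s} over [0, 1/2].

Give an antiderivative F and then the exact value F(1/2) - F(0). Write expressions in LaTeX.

Recognize the product-rule pattern: f = u'v + uv' with u = - s^{3} - \frac{5 s^{2}}{2} - \frac{5 s}{2} - \frac{7}{4}, v = e^{- 2 s}, so integration by parts undoes it.
F(s) = - s^{3} e^{- 2 s} - \frac{5 s^{2} e^{- 2 s}}{2} - \frac{5 s e^{- 2 s}}{2} - \frac{7 e^{- 2 s}}{4} is an antiderivative of f.
Check: d/ds[- s^{3} e^{- 2 s} - \frac{5 s^{2} e^{- 2 s}}{2} - \frac{5 s e^{- 2 s}}{2} - \frac{7 e^{- 2 s}}{4}] = \left(2 s^{3} + 2 s^{2} + 1\right) e^{- 2 s} = f(s).
F(1/2) = - \frac{15}{4 e}; F(0) = - \frac{7}{4}.
Integral = F(1/2) - F(0) = \frac{7}{4} - \frac{15}{4 e}.

Antiderivative: F(s) = - s^{3} e^{- 2 s} - \frac{5 s^{2} e^{- 2 s}}{2} - \frac{5 s e^{- 2 s}}{2} - \frac{7 e^{- 2 s}}{4}; value = \frac{7}{4} - \frac{15}{4 e}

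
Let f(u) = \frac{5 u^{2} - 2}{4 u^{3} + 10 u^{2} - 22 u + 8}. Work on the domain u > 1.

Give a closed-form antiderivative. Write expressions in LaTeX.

An antiderivative is F(u) = \frac{18 \log{\left(u - 1 \right)} + 5 \log{\left(u - \frac{1}{2} \right)} + 52 \log{\left(u + 4 \right)}}{60}.

Factor the denominator (2 \left(u - 1\right) \left(u + 4\right) \left(2 u - 1\right)) and decompose: f = \frac{1}{6 \left(2 u - 1\right)} + \frac{13}{15 \left(u + 4\right)} + \frac{3}{10 \left(u - 1\right)}; each piece integrates to a log, atan, or power term.
Check: d/du[\frac{18 \log{\left(u - 1 \right)} + 5 \log{\left(u - \frac{1}{2} \right)} + 52 \log{\left(u + 4 \right)}}{60}] = \frac{5 u^{2} - 2}{4 u^{3} + 10 u^{2} - 22 u + 8} = f(u).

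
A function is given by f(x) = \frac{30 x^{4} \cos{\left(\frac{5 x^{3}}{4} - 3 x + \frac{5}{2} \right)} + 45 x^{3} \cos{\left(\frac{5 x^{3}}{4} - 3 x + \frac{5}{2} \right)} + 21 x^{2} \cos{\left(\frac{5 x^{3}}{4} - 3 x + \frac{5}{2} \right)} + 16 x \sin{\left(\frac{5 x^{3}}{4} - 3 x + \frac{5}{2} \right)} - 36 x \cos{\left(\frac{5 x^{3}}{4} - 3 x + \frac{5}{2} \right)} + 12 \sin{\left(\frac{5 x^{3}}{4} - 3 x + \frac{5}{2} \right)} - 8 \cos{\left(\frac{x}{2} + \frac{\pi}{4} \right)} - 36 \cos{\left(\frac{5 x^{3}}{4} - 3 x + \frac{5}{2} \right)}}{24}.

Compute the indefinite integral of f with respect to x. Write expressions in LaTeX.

F(x) = \frac{\left(\frac{2 x^{2}}{3} + x + 1\right) \sin{\left(\frac{5 x^{3}}{4} - 3 x + \frac{5}{2} \right)}}{2} - \frac{2 \sin{\left(\frac{x}{2} + \frac{\pi}{4} \right)}}{3} + C

Differentiate the proposed F(x) back; it has to land on f(x) exactly.
Check: d/dx[\frac{\left(\frac{2 x^{2}}{3} + x + 1\right) \sin{\left(\frac{5 x^{3}}{4} - 3 x + \frac{5}{2} \right)}}{2} - \frac{2 \sin{\left(\frac{x}{2} + \frac{\pi}{4} \right)}}{3}] = \frac{5 x^{4} \cos{\left(\frac{5 x^{3}}{4} - 3 x + \frac{5}{2} \right)}}{4} + \frac{15 x^{3} \cos{\left(\frac{5 x^{3}}{4} - 3 x + \frac{5}{2} \right)}}{8} + \frac{7 x^{2} \cos{\left(\frac{5 x^{3}}{4} - 3 x + \frac{5}{2} \right)}}{8} + \frac{2 x \sin{\left(\frac{5 x^{3}}{4} - 3 x + \frac{5}{2} \right)}}{3} - \frac{3 x \cos{\left(\frac{5 x^{3}}{4} - 3 x + \frac{5}{2} \right)}}{2} + \frac{\sin{\left(\frac{5 x^{3}}{4} - 3 x + \frac{5}{2} \right)}}{2} - \frac{\cos{\left(\frac{x}{2} + \frac{\pi}{4} \right)}}{3} - \frac{3 \cos{\left(\frac{5 x^{3}}{4} - 3 x + \frac{5}{2} \right)}}{2}, which equals f(x).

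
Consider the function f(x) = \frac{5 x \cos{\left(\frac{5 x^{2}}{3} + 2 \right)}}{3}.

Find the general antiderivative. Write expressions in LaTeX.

F(x) = \frac{\sin{\left(\frac{5 x^{2}}{3} + 2 \right)}}{2} + C

The substitution u = \frac{5 x^{2}}{3} + 2 works: f is exactly (dF/du)*(du/dx) for that inner function.
Check: d/dx[\frac{\sin{\left(\frac{5 x^{2}}{3} + 2 \right)}}{2}] = \frac{5 x \cos{\left(\frac{5 x^{2}}{3} + 2 \right)}}{3} = f(x).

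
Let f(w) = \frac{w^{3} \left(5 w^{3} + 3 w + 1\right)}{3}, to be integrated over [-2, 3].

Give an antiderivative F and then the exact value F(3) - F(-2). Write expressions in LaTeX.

Whatever form F(w) takes, F'(w) = f(w) is non-negotiable.
F(w) = \frac{w^{4} \left(100 w^{3} + 84 w + 35\right)}{420} is an antiderivative of f.
Check: d/dw[\frac{w^{4} \left(100 w^{3} + 84 w + 35\right)}{420}] = \frac{5 w^{6}}{3} + w^{4} + \frac{w^{3}}{3}, which equals f(w).
F(3) = \frac{80649}{140}; F(-2) = - \frac{1244}{35}.
Integral = F(3) - F(-2) = \frac{17125}{28}.

Antiderivative: F(w) = \frac{w^{4} \left(100 w^{3} + 84 w + 35\right)}{420}; value = \frac{17125}{28}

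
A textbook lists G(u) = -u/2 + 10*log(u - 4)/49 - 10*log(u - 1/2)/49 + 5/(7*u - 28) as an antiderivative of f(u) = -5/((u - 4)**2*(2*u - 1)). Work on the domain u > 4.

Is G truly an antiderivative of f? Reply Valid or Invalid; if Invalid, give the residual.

d/du[G] = (-2*u**3 + 17*u**2 - 40*u + 6)/(4*u**3 - 34*u**2 + 80*u - 32)
d/du[G] - f(u) = -1/2 != 0.

Invalid: d/du[G] - f = -1/2, which is not 0.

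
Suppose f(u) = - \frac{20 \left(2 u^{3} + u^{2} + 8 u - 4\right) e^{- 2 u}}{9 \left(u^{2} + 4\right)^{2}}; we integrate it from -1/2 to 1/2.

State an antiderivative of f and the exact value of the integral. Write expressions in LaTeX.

Differentiate the proposed F(u) back; it has to land on f(u) exactly.
F(u) = \frac{10 u}{\frac{9 u^{2} e^{2 u}}{2} + 18 e^{2 u}} is an antiderivative of f.
Check: d/du[\frac{10 u}{\frac{9 u^{2} e^{2 u}}{2} + 18 e^{2 u}}] = \frac{- 40 u^{3} - 20 u^{2} - 160 u + 80}{9 u^{4} e^{2 u} + 72 u^{2} e^{2 u} + 144 e^{2 u}}, which equals f(u).
F(1/2) = \frac{40}{153 e}; F(-1/2) = - \frac{40 e}{153}.
Integral = F(1/2) - F(-1/2) = \frac{40}{153 e} + \frac{40 e}{153}.

Antiderivative: F(u) = \frac{10 u}{\frac{9 u^{2} e^{2 u}}{2} + 18 e^{2 u}}; value = \frac{40}{153 e} + \frac{40 e}{153}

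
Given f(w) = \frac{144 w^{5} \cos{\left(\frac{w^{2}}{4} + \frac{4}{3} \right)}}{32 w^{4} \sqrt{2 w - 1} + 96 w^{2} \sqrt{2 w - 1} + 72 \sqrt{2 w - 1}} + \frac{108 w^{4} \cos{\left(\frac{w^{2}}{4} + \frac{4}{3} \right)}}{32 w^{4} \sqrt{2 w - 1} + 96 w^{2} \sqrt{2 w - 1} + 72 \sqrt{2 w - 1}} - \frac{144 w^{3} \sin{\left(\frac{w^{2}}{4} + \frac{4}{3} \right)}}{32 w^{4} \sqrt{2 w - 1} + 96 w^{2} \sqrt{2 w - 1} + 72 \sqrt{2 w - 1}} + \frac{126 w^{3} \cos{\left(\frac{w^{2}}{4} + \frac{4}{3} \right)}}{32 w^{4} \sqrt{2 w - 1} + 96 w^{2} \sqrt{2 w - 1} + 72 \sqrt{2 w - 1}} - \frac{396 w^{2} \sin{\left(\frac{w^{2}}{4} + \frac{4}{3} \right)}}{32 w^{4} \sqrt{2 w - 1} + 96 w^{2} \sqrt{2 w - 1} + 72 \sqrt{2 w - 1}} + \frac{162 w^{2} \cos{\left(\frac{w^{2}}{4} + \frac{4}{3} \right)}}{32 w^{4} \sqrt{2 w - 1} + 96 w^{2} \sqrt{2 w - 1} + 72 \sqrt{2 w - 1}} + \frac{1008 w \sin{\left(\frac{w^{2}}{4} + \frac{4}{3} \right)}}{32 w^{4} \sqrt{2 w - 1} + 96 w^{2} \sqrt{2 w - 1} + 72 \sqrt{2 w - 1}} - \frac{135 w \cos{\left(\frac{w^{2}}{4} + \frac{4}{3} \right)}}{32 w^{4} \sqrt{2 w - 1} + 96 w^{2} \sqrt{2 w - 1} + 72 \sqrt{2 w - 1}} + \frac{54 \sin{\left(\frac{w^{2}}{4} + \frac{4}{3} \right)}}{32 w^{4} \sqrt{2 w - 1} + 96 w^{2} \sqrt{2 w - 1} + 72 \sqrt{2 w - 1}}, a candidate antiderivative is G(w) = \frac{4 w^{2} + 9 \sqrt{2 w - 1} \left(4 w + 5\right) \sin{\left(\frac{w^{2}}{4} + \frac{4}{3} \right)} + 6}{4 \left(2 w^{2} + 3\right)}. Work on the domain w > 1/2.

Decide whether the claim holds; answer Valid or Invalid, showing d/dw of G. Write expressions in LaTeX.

Valid - the claim checks out under differentiation.

d/dw[G] = \frac{144 w^{5} \cos{\left(\frac{w^{2}}{4} + \frac{4}{3} \right)} + 108 w^{4} \cos{\left(\frac{w^{2}}{4} + \frac{4}{3} \right)} - 144 w^{3} \sin{\left(\frac{w^{2}}{4} + \frac{4}{3} \right)} + 126 w^{3} \cos{\left(\frac{w^{2}}{4} + \frac{4}{3} \right)} - 396 w^{2} \sin{\left(\frac{w^{2}}{4} + \frac{4}{3} \right)} + 162 w^{2} \cos{\left(\frac{w^{2}}{4} + \frac{4}{3} \right)} + 1008 w \sin{\left(\frac{w^{2}}{4} + \frac{4}{3} \right)} - 135 w \cos{\left(\frac{w^{2}}{4} + \frac{4}{3} \right)} + 54 \sin{\left(\frac{w^{2}}{4} + \frac{4}{3} \right)}}{32 w^{4} \sqrt{2 w - 1} + 96 w^{2} \sqrt{2 w - 1} + 72 \sqrt{2 w - 1}}
This equals f(w) exactly, so the claim holds.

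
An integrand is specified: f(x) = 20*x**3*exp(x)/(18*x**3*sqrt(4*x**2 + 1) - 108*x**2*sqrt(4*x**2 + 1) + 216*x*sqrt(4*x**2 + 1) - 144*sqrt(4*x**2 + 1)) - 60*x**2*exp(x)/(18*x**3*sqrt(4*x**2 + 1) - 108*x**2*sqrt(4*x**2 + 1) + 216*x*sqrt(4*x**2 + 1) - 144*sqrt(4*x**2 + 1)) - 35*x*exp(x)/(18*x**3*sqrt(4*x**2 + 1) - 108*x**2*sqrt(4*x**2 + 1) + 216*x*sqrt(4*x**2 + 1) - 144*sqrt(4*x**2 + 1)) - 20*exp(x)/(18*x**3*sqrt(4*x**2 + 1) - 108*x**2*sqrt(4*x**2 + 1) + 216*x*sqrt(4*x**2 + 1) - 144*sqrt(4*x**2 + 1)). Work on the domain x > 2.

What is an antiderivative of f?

An antiderivative is F(x) = 5*sqrt(4*x**2 + 1)*exp(x)/(18*x**2 - 72*x + 72).

Integrate term by term and add the pieces.
Check: d/dx[5*sqrt(4*x**2 + 1)*exp(x)/(18*x**2 - 72*x + 72)] = (20*x**3*exp(x) - 60*x**2*exp(x) - 35*x*exp(x) - 20*exp(x))/(18*x**3*sqrt(4*x**2 + 1) - 108*x**2*sqrt(4*x**2 + 1) + 216*x*sqrt(4*x**2 + 1) - 144*sqrt(4*x**2 + 1)), which equals f(x).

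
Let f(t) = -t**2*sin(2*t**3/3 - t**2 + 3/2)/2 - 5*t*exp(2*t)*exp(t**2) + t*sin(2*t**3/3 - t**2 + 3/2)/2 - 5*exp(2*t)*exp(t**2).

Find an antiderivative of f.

An antiderivative is F(t) = -5*exp(2*t)*exp(t**2)/2 + cos(2*t**3/3 - t**2 + 3/2)/4.

The integrand splits into summands that can be handled one at a time.
Check: d/dt[-5*exp(2*t)*exp(t**2)/2 + cos(2*t**3/3 - t**2 + 3/2)/4] = -t**2*sin(2*t**3/3 - t**2 + 3/2)/2 - 5*t*exp(2*t)*exp(t**2) + t*sin(2*t**3/3 - t**2 + 3/2)/2 - 5*exp(2*t)*exp(t**2) = f(t).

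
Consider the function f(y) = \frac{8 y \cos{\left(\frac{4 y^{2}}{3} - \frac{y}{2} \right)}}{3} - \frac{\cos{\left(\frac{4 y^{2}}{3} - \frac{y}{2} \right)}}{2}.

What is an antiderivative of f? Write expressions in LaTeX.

The substitution u = \frac{4 y^{2}}{3} - \frac{y}{2} works: f is exactly (dF/du)*(du/dy) for that inner function.
Check: d/dy[\sin{\left(\frac{4 y^{2}}{3} - \frac{y}{2} \right)}] = \frac{8 y \cos{\left(\frac{4 y^{2}}{3} - \frac{y}{2} \right)}}{3} - \frac{\cos{\left(\frac{4 y^{2}}{3} - \frac{y}{2} \right)}}{2} = f(y).

An antiderivative is F(y) = \sin{\left(\frac{4 y^{2}}{3} - \frac{y}{2} \right)}.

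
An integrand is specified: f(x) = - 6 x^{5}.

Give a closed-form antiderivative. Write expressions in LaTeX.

For F(x) to be correct the identity F'(x) - f(x) = 0 must hold.
Check: d/dx[- x^{6}] = - 6 x^{5} = f(x).

An antiderivative is F(x) = - x^{6}.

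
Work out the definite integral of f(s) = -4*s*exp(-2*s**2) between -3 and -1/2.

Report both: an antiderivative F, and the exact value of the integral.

The substitution u = -2*s**2 works: f is exactly (dF/du)*(du/ds) for that inner function.
F(s) = exp(-2*s**2) is an antiderivative of f.
Check: d/ds[exp(-2*s**2)] = -4*s*exp(-2*s**2) = f(s).
F(-1/2) = exp(-1/2); F(-3) = exp(-18).
Integral = F(-1/2) - F(-3) = -exp(-18) + exp(-1/2).

Antiderivative: F(s) = exp(-2*s**2); value = -exp(-18) + exp(-1/2)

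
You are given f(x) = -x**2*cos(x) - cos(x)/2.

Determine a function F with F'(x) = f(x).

The integrand splits into summands that can be handled one at a time.
Check: d/dx[(-2*x**2*sin(x) - 4*x*cos(x) + 3*sin(x))/2] = -x**2*cos(x) - cos(x)/2 = f(x).

An antiderivative is F(x) = (-2*x**2*sin(x) - 4*x*cos(x) + 3*sin(x))/2.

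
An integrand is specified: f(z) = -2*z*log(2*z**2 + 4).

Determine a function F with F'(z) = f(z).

An antiderivative is F(z) = -z**2*log(2*z**2 + 4) + z**2 - 2*log(z**2 + 2).

Check any antiderivative F(z) by computing F'(z) and comparing it with f(z).
Check: d/dz[-z**2*log(2*z**2 + 4) + z**2 - 2*log(z**2 + 2)] = -2*z*log(z**2 + 2) - 2*z*log(2), which equals f(z).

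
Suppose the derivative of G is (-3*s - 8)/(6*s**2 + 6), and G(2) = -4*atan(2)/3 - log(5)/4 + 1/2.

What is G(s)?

G(s) = -log(s**2 + 1)/4 - 4*atan(s)/3 + 1/2

Whatever form G(s) takes, its d/ds must return the stated G'(s).
A general antiderivative is -log(s**2 + 1)/4 - 4*atan(s)/3 + C.
The condition gives C = -4*atan(2)/3 - log(5)/4 + 1/2 - (-4*atan(2)/3 - log(5)/4) = 1/2.
So G(s) = -log(s**2 + 1)/4 - 4*atan(s)/3 + 1/2.
Check: d/ds[-log(s**2 + 1)/4 - 4*atan(s)/3 + 1/2] = (-3*s - 8)/(6*s**2 + 6) = G'(s).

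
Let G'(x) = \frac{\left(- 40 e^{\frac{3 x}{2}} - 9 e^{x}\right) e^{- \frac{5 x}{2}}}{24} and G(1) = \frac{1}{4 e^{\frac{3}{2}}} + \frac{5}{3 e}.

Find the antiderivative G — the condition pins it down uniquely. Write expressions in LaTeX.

Since d/dx undoes antidifferentiation here, G(x) must give back the stated G'(x).
A general antiderivative is \frac{5 e^{- x}}{3} + \frac{e^{- \frac{3 x}{2}}}{4} + C.
The condition gives C = \frac{1}{4 e^{\frac{3}{2}}} + \frac{5}{3 e} - (\frac{1}{4 e^{\frac{3}{2}}} + \frac{5}{3 e}) = 0.
So G(x) = \frac{\left(20 e^{\frac{3 x}{2}} + 3 e^{x}\right) e^{- \frac{5 x}{2}}}{12}.
Check: d/dx[\frac{\left(20 e^{\frac{3 x}{2}} + 3 e^{x}\right) e^{- \frac{5 x}{2}}}{12}] = \frac{\left(- 40 e^{\frac{3 x}{2}} - 9 e^{x}\right) e^{- \frac{5 x}{2}}}{24} = G'(x).

G(x) = \frac{\left(20 e^{\frac{3 x}{2}} + 3 e^{x}\right) e^{- \frac{5 x}{2}}}{12}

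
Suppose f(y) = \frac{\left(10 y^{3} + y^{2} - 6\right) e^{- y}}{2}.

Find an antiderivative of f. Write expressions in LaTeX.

Recognize the product-rule pattern: f = u'v + uv' with u = - 5 y^{3} - \frac{31 y^{2}}{2} - 31 y - 28, v = e^{- y}, so integration by parts undoes it.
Check: d/dy[- \frac{\left(10 y^{3} + 31 y^{2} + 62 y + 56\right) e^{- y}}{2}] = \frac{\left(10 y^{3} + y^{2} - 6\right) e^{- y}}{2} = f(y).

An antiderivative is F(y) = - \frac{\left(10 y^{3} + 31 y^{2} + 62 y + 56\right) e^{- y}}{2}.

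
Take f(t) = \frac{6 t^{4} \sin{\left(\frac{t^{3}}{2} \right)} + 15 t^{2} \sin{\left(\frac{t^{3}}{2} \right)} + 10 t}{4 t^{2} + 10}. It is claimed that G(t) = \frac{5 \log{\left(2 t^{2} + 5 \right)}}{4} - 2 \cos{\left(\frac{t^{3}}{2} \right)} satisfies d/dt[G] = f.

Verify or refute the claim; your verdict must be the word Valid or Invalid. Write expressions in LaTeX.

Invalid: d/dt[G] - f = \frac{3 t^{2} \sin{\left(\frac{t^{3}}{2} \right)}}{2}, which is not 0.

d/dt[G] = \frac{6 t^{4} \sin{\left(\frac{t^{3}}{2} \right)} + 15 t^{2} \sin{\left(\frac{t^{3}}{2} \right)} + 5 t}{2 t^{2} + 5}
d/dt[G] - f(t) = \frac{3 t^{2} \sin{\left(\frac{t^{3}}{2} \right)}}{2} != 0.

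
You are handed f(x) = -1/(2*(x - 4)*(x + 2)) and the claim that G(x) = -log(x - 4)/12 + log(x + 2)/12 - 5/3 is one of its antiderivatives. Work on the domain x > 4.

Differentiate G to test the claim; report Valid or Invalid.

Valid. The derivative of G reproduces f.

d/dx[G] = -1/(2*x**2 - 4*x - 16)
This equals f(x) exactly, so the claim holds.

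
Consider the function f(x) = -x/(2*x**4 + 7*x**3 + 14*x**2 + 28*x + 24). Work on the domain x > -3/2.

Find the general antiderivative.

F(x) = 6*log(x + 3/2)/25 - log(x + 2)/4 + log(x**2 + 4)/200 - 7*atan(x/2)/100 + C

The denominator factors as (x + 2)*(2*x + 3)*(x**2 + 4); partial fractions split f into directly integrable pieces: (x - 14)/(100*(x**2 + 4)) + 12/(25*(2*x + 3)) - 1/(4*(x + 2)).
Check: d/dx[6*log(x + 3/2)/25 - log(x + 2)/4 + log(x**2 + 4)/200 - 7*atan(x/2)/100] = -x/(2*x**4 + 7*x**3 + 14*x**2 + 28*x + 24) = f(x).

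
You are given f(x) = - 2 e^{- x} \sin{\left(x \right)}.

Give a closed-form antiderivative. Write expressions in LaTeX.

Differentiate the proposed F(x) back; it has to land on f(x) exactly.
Check: d/dx[e^{- x} \sin{\left(x \right)} + e^{- x} \cos{\left(x \right)}] = - 2 e^{- x} \sin{\left(x \right)} = f(x).

An antiderivative is F(x) = e^{- x} \sin{\left(x \right)} + e^{- x} \cos{\left(x \right)}.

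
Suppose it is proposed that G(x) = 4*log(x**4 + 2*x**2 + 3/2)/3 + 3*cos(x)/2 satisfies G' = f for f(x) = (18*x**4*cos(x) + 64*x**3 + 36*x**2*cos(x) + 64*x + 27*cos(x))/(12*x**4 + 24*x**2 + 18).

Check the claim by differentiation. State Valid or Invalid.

d/dx[G] = (-18*x**4*sin(x) + 64*x**3 - 36*x**2*sin(x) + 64*x - 27*sin(x))/(12*x**4 + 24*x**2 + 18)
d/dx[G] - f(x) = -3*sin(x)/2 - 3*cos(x)/2 != 0.

Invalid: d/dx[G] - f = -3*sin(x)/2 - 3*cos(x)/2, which is not 0.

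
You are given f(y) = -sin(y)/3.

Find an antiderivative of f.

An antiderivative is F(y) = cos(y)/3.

Recover f(y) by differentiating a candidate F(y); any mismatch rules it out.
Check: d/dy[cos(y)/3] = -sin(y)/3 = f(y).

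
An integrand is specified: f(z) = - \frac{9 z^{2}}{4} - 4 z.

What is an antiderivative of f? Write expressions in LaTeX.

Integrate term by term and add the pieces.
Check: d/dz[- \frac{9 z^{3} + 24 z^{2} + 4}{12}] = - \frac{9 z^{2}}{4} - 4 z = f(z).

An antiderivative is F(z) = - \frac{9 z^{3} + 24 z^{2} + 4}{12}.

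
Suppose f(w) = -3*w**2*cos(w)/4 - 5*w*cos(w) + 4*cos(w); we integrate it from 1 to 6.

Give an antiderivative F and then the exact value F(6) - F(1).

Antiderivative: F(w) = -3*w**2*sin(w)/4 - 5*w*sin(w) - 3*w*cos(w)/2 + 11*sin(w)/2 - 5*cos(w); value = -14*cos(6) + sin(1)/4 + 13*cos(1)/2 - 103*sin(6)/2

The integrand splits into summands that can be handled one at a time.
F(w) = -3*w**2*sin(w)/4 - 5*w*sin(w) - 3*w*cos(w)/2 + 11*sin(w)/2 - 5*cos(w) is an antiderivative of f.
Check: d/dw[-3*w**2*sin(w)/4 - 5*w*sin(w) - 3*w*cos(w)/2 + 11*sin(w)/2 - 5*cos(w)] = -3*w**2*cos(w)/4 - 5*w*cos(w) + 4*cos(w) = f(w).
F(6) = -14*cos(6) - 103*sin(6)/2; F(1) = -13*cos(1)/2 - sin(1)/4.
Integral = F(6) - F(1) = -14*cos(6) + sin(1)/4 + 13*cos(1)/2 - 103*sin(6)/2.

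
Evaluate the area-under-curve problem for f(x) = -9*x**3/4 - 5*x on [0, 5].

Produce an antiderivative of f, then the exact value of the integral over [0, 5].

Antiderivative: F(x) = -9*x**4/16 - 5*x**2/2; value = -6625/16

Integrate term by term and add the pieces.
F(x) = -9*x**4/16 - 5*x**2/2 is an antiderivative of f.
Check: d/dx[-9*x**4/16 - 5*x**2/2] = -9*x**3/4 - 5*x = f(x).
F(5) = -6625/16; F(0) = 0.
Integral = F(5) - F(0) = -6625/16.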